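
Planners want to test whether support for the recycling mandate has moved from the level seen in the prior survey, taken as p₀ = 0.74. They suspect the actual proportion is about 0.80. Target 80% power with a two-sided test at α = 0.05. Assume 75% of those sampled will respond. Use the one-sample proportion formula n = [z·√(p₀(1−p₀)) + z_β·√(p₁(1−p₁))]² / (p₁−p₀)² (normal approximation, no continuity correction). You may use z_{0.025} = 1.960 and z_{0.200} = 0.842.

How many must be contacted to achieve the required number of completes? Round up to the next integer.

n = [z_{α/2}·√(p₀q₀) + z_β·√(p₁q₁)]² / (p₁ − p₀)²
  = [1.960·√(0.74·0.26) + 0.842·√(0.80·0.20)]² / (0.06)²
  = [1.960·0.4386 + 0.842·0.4000]² / 0.0036
  = [1.1965]² / 0.0036
  = 397.69
Adjust for 75% response: 397.69 / 0.75 = 530.25.
Round up → n = 531.

n = 531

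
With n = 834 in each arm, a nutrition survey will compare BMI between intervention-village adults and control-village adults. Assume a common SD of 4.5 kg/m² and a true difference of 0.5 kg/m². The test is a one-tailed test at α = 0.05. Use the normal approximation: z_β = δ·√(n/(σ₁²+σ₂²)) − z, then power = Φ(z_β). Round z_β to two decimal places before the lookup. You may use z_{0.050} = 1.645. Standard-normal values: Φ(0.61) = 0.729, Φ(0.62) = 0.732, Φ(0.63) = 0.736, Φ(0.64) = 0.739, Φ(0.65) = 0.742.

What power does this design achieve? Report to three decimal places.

z_β = δ·√(n/(σ₁²+σ₂²)) − z_α
    = 0.5 · √(834/40.5) − 1.645
    = 0.5 · 4.53791 − 1.645
    = 2.2690 − 1.645 = 0.6240 → 0.62
Power = Φ(0.62) = 0.732.

Power ≈ 0.732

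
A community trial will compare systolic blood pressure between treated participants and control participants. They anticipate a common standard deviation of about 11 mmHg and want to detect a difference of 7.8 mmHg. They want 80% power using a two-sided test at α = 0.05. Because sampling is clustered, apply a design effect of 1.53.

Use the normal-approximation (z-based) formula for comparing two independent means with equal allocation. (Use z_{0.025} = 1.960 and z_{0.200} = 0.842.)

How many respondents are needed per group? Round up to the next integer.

n = (z_{α/2} + z_β)² · (σ₁² + σ₂²) / δ²
  = (1.960 + 0.842)² · (2·11² = 242) / 7.8²
  = 7.8512 · 242 / 60.84
  = 31.23
Design effect: 1.53 × 31.23 = 47.78.
Round up → n = 48 per group.

n = 48 per group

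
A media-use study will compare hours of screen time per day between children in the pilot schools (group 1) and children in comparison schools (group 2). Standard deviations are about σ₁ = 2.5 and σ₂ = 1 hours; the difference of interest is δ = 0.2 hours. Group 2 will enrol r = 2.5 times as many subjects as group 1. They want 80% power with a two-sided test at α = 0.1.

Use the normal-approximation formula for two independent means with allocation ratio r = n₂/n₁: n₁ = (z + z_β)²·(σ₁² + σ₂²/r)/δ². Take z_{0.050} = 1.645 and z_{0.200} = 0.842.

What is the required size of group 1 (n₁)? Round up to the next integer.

n₁ = (z_{α/2} + z_β)² · (σ₁² + σ₂²/r) / δ²
   = (1.645 + 0.842)² · (2.5² + 1²/2.5) / 0.2²
   = 6.1852 · (6.25 + 0.4) / 0.04
   = 6.1852 · 6.65 / 0.04
   = 1028.28
Round up → n₁ = 1029; n₂ = r·n₁ = 2.5 × 1029 = 2573.

n₁ = 1029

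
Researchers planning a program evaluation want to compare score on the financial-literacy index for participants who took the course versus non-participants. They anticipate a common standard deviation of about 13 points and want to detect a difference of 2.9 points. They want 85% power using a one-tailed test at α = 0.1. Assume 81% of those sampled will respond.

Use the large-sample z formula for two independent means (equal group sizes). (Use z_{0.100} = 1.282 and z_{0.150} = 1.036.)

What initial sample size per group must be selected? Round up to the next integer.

n = (z_α + z_β)² · (σ₁² + σ₂²) / δ²
  = (1.282 + 1.036)² · (2·13² = 338) / 2.9²
  = 5.3731 · 338 / 8.41
  = 215.95
Adjust for 81% response: 215.95 / 0.81 = 266.60.
Round up → n = 267 per group.

n = 267 per group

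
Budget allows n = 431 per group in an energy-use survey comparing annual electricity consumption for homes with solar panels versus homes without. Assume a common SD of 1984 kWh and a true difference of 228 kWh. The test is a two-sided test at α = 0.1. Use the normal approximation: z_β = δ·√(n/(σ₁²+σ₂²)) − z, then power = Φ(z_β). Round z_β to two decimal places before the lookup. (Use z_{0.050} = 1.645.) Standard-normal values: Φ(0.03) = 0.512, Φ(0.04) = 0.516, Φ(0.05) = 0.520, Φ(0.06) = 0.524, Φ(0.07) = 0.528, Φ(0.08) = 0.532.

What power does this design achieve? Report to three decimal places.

z_β = δ·√(n/(σ₁²+σ₂²)) − z_{α/2}
    = 228 · √(431/7872512) − 1.645
    = 228 · 0.00740 − 1.645
    = 1.6870 − 1.645 = 0.0420 → 0.04
Power = Φ(0.04) = 0.516.

Power ≈ 0.516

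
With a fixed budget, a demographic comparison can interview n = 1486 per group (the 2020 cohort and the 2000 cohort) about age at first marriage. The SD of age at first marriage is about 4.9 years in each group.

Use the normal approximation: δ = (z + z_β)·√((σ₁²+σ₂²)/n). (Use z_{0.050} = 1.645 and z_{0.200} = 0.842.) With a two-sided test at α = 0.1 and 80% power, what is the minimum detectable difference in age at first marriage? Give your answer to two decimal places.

δ = (z_{α/2} + z_β) · √((σ₁²+σ₂²)/n)
  = (1.645 + 0.842) · √(48.02/1486)
  = 2.487 · √0.03231
  = 2.487 · 0.1798
  = 0.4471

Minimum detectable difference ≈ 0.45 years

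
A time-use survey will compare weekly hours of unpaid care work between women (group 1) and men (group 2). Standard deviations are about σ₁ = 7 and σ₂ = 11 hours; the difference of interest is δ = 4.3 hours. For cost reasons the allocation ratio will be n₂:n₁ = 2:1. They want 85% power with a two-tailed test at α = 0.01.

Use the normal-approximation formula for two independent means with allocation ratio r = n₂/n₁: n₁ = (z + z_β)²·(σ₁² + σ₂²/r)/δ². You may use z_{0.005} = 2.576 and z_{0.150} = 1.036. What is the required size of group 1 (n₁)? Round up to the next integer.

n₁ = 78

n₁ = (z_{α/2} + z_β)² · (σ₁² + σ₂²/r) / δ²
   = (2.576 + 1.036)² · (7² + 11²/2) / 4.3²
   = 13.0465 · (49 + 60.5) / 18.49
   = 13.0465 · 109.5 / 18.49
   = 77.26
Round up → n₁ = 78; n₂ = r·n₁ = 2 × 78 = 156.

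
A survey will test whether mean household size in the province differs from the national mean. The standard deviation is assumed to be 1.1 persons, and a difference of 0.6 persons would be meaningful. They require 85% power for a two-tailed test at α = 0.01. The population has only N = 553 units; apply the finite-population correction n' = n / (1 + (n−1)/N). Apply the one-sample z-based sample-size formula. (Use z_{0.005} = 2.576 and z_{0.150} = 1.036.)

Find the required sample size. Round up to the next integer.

n = 41

n = (z_{α/2} + z_β)² · σ² / δ²
  = (2.576 + 1.036)² · 1.1² / 0.6²
  = 13.0465 · 1.21 / 0.36
  = 43.85
Finite-population correction (N = 553): 43.85 / (1 + (43.85 − 1)/553) = 40.70.
Round up → n = 41.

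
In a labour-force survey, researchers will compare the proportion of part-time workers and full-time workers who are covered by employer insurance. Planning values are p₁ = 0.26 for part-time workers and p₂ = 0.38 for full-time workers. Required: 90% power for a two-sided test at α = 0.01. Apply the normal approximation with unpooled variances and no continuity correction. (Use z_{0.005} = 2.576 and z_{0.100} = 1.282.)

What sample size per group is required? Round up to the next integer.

n = (z_{α/2} + z_β)² · [p₁(1−p₁) + p₂(1−p₂)] / (p₁ − p₂)²
  = (2.576 + 1.282)² · (0.26·0.74 + 0.38·0.62) / (-0.12)²
  = (3.858)² · (0.1924 + 0.2356) / 0.0144
  = 14.8842 · 0.4280 / 0.0144
  = 442.39
Round up → n = 443 per group.

n = 443 per group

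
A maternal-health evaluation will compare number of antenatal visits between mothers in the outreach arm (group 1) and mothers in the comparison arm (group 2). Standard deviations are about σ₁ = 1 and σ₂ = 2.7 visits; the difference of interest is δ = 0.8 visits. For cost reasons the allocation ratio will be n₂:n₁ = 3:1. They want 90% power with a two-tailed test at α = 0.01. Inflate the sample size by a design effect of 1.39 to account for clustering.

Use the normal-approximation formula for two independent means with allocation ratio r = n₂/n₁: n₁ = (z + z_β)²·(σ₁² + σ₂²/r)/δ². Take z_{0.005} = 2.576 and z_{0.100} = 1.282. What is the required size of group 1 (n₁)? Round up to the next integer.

n₁ = (z_{α/2} + z_β)² · (σ₁² + σ₂²/r) / δ²
   = (2.576 + 1.282)² · (1² + 2.7²/3) / 0.8²
   = 14.8842 · (1 + 2.43) / 0.64
   = 14.8842 · 3.43 / 0.64
   = 79.77
Design effect: 1.39 × 79.77 = 110.88.
Round up → n₁ = 111; n₂ = r·n₁ = 3 × 111 = 333.

n₁ = 111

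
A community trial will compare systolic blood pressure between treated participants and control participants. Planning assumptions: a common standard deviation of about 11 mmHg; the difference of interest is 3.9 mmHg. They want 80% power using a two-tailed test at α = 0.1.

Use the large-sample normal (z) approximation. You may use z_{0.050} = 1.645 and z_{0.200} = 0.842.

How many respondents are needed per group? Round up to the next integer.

n = 99 per group

n = (z_{α/2} + z_β)² · (σ₁² + σ₂²) / δ²
  = (1.645 + 0.842)² · (2·11² = 242) / 3.9²
  = 6.1852 · 242 / 15.21
  = 98.41
Round up → n = 99 per group.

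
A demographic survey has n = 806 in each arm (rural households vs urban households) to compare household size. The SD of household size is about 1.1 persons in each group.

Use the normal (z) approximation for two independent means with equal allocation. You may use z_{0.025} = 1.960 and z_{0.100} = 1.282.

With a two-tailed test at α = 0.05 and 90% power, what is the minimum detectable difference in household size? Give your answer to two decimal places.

δ = (z_{α/2} + z_β) · √((σ₁²+σ₂²)/n)
  = (1.960 + 1.282) · √(2.42/806)
  = 3.242 · √0.003
  = 3.242 · 0.0548
  = 0.1776

Minimum detectable difference ≈ 0.18 persons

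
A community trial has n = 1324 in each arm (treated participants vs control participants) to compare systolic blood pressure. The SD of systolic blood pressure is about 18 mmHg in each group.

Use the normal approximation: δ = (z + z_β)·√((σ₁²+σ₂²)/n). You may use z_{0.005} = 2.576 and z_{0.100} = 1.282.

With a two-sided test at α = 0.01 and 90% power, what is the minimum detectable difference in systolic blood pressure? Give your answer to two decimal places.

δ = (z_{α/2} + z_β) · √((σ₁²+σ₂²)/n)
  = (2.576 + 1.282) · √(648/1324)
  = 3.858 · √0.48943
  = 3.858 · 0.6996
  = 2.6990

Minimum detectable difference ≈ 2.70 mmHg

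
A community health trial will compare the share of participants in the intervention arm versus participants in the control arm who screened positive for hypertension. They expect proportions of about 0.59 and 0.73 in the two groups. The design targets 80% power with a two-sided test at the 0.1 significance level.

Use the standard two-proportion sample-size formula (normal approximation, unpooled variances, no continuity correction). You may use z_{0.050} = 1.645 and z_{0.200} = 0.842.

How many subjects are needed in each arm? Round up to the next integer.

n = (z_{α/2} + z_β)² · [p₁(1−p₁) + p₂(1−p₂)] / (p₁ − p₂)²
  = (1.645 + 0.842)² · (0.59·0.41 + 0.73·0.27) / (-0.14)²
  = (2.487)² · (0.2419 + 0.1971) / 0.0196
  = 6.1852 · 0.4390 / 0.0196
  = 138.54
Round up → n = 139 per group.

n = 139 per group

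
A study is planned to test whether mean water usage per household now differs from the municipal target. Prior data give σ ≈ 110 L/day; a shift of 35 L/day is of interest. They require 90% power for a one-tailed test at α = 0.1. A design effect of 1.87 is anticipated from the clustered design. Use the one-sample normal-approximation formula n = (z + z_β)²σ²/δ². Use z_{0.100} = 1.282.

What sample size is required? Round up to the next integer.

n = (z_α + z_β)² · σ² / δ²
  = (1.282 + 1.282)² · 110² / 35²
  = 6.5741 · 12100 / 1225
  = 64.94
Design effect: 1.87 × 64.94 = 121.43.
Round up → n = 122.

n = 122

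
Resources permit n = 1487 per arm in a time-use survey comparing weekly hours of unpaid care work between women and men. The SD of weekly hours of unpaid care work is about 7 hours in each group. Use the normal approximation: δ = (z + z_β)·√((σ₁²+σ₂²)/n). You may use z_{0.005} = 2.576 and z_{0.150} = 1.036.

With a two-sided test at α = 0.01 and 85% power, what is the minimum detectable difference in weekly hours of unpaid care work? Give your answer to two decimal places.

Minimum detectable difference ≈ 0.93 hours

δ = (z_{α/2} + z_β) · √((σ₁²+σ₂²)/n)
  = (2.576 + 1.036) · √(98/1487)
  = 3.612 · √0.0659
  = 3.612 · 0.2567
  = 0.9273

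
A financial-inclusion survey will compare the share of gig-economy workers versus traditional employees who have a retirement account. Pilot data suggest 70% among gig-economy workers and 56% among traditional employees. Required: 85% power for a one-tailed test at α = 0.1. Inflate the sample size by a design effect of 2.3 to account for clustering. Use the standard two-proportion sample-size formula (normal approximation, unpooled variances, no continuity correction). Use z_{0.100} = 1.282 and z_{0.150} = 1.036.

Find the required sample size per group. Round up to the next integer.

n = 288 per group

n = (z_α + z_β)² · [p₁(1−p₁) + p₂(1−p₂)] / (p₁ − p₂)²
  = (1.282 + 1.036)² · (0.70·0.30 + 0.56·0.44) / (0.14)²
  = (2.318)² · (0.2100 + 0.2464) / 0.0196
  = 5.3731 · 0.4564 / 0.0196
  = 125.12
Design effect: 2.3 × 125.12 = 287.77.
Round up → n = 288 per group.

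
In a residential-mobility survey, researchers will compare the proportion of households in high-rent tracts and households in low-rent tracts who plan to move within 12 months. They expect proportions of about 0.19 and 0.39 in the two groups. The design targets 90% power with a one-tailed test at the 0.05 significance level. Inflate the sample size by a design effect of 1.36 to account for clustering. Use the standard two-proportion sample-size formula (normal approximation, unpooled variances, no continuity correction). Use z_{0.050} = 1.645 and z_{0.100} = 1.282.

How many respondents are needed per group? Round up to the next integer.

n = (z_α + z_β)² · [p₁(1−p₁) + p₂(1−p₂)] / (p₁ − p₂)²
  = (1.645 + 1.282)² · (0.19·0.81 + 0.39·0.61) / (-0.20)²
  = (2.927)² · (0.1539 + 0.2379) / 0.0400
  = 8.5673 · 0.3918 / 0.0400
  = 83.92
Design effect: 1.36 × 83.92 = 114.13.
Round up → n = 115 per group.

n = 115 per group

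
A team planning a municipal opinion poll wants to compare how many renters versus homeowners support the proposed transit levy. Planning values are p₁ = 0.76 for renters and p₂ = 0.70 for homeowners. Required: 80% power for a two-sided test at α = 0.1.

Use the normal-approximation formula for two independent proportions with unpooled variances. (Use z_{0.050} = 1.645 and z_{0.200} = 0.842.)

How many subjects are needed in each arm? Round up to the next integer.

n = (z_{α/2} + z_β)² · [p₁(1−p₁) + p₂(1−p₂)] / (p₁ − p₂)²
  = (1.645 + 0.842)² · (0.76·0.24 + 0.70·0.30) / (0.06)²
  = (2.487)² · (0.1824 + 0.2100) / 0.0036
  = 6.1852 · 0.3924 / 0.0036
  = 674.18
Round up → n = 675 per group.

n = 675 per group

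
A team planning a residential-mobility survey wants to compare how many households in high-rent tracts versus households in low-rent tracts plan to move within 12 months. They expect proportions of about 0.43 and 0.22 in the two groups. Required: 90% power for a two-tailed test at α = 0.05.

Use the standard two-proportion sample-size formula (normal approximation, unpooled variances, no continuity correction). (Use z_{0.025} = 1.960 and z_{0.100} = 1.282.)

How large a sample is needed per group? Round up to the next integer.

n = (z_{α/2} + z_β)² · [p₁(1−p₁) + p₂(1−p₂)] / (p₁ − p₂)²
  = (1.960 + 1.282)² · (0.43·0.57 + 0.22·0.78) / (0.21)²
  = (3.242)² · (0.2451 + 0.1716) / 0.0441
  = 10.5106 · 0.4167 / 0.0441
  = 99.31
Round up → n = 100 per group.

n = 100 per group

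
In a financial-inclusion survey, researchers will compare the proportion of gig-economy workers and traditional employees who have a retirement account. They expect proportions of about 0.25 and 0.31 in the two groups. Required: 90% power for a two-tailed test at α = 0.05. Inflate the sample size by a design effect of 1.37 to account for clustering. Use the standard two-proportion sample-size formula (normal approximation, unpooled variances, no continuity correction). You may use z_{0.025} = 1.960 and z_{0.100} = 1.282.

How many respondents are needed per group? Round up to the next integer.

n = 1606 per group

n = (z_{α/2} + z_β)² · [p₁(1−p₁) + p₂(1−p₂)] / (p₁ − p₂)²
  = (1.960 + 1.282)² · (0.25·0.75 + 0.31·0.69) / (-0.06)²
  = (3.242)² · (0.1875 + 0.2139) / 0.0036
  = 10.5106 · 0.4014 / 0.0036
  = 1171.93
Design effect: 1.37 × 1171.93 = 1605.54.
Round up → n = 1606 per group.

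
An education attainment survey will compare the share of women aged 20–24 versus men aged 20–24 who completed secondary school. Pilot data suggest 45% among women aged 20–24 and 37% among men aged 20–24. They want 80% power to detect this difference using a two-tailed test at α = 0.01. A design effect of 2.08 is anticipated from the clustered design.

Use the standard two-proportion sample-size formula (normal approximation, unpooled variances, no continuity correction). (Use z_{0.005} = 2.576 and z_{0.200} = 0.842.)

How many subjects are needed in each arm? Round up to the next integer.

n = 1825 per group

n = (z_{α/2} + z_β)² · [p₁(1−p₁) + p₂(1−p₂)] / (p₁ − p₂)²
  = (2.576 + 0.842)² · (0.45·0.55 + 0.37·0.63) / (0.08)²
  = (3.418)² · (0.2475 + 0.2331) / 0.0064
  = 11.6827 · 0.4806 / 0.0064
  = 877.30
Design effect: 2.08 × 877.30 = 1824.78.
Round up → n = 1825 per group.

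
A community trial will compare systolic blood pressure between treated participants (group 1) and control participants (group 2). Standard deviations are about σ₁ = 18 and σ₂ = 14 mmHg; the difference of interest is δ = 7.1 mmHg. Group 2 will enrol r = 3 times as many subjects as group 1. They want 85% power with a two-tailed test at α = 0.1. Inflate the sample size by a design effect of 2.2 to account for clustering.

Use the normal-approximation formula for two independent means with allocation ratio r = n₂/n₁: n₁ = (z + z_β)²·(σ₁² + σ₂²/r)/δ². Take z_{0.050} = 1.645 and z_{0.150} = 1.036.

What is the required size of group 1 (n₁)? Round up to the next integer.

n₁ = 123

n₁ = (z_{α/2} + z_β)² · (σ₁² + σ₂²/r) / δ²
   = (1.645 + 1.036)² · (18² + 14²/3) / 7.1²
   = 7.1878 · (324 + 65.3333) / 50.41
   = 7.1878 · 389.3333 / 50.41
   = 55.51
Design effect: 2.2 × 55.51 = 122.13.
Round up → n₁ = 123; n₂ = r·n₁ = 3 × 123 = 369.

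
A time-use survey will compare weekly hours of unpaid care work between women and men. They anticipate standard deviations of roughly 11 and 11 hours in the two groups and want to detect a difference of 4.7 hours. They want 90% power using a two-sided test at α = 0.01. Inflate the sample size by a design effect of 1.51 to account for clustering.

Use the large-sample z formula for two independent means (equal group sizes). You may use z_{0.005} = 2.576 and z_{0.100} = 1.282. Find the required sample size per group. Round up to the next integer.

n = (z_{α/2} + z_β)² · (σ₁² + σ₂²) / δ²
  = (2.576 + 1.282)² · (11² + 11² = 242) / 4.7²
  = 14.8842 · 242 / 22.09
  = 163.06
Design effect: 1.51 × 163.06 = 246.22.
Round up → n = 247 per group.

n = 247 per group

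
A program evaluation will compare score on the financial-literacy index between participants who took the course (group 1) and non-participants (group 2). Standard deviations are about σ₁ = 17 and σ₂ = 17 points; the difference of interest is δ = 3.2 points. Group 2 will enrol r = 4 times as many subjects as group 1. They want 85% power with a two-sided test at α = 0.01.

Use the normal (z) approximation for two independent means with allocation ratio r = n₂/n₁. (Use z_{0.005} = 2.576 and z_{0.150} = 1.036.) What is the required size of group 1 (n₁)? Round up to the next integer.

n₁ = 461

n₁ = (z_{α/2} + z_β)² · (σ₁² + σ₂²/r) / δ²
   = (2.576 + 1.036)² · (17² + 17²/4) / 3.2²
   = 13.0465 · (289 + 72.25) / 10.24
   = 13.0465 · 361.25 / 10.24
   = 460.26
Round up → n₁ = 461; n₂ = r·n₁ = 4 × 461 = 1844.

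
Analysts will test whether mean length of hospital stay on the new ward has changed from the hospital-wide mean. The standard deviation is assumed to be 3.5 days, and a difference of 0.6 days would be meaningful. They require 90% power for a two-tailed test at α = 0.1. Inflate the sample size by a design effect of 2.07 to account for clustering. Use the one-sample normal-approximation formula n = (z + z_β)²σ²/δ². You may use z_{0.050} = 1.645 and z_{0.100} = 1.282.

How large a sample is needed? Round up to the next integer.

n = 604

n = (z_{α/2} + z_β)² · σ² / δ²
  = (1.645 + 1.282)² · 3.5² / 0.6²
  = 8.5673 · 12.25 / 0.36
  = 291.53
Design effect: 2.07 × 291.53 = 603.46.
Round up → n = 604.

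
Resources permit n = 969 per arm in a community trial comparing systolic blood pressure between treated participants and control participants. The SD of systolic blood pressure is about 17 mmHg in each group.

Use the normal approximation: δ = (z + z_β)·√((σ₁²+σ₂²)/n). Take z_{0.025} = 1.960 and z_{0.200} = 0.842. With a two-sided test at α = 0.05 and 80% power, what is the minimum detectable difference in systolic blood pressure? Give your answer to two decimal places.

δ = (z_{α/2} + z_β) · √((σ₁²+σ₂²)/n)
  = (1.960 + 0.842) · √(578/969)
  = 2.802 · √0.59649
  = 2.802 · 0.7723
  = 2.1641

Minimum detectable difference ≈ 2.16 mmHg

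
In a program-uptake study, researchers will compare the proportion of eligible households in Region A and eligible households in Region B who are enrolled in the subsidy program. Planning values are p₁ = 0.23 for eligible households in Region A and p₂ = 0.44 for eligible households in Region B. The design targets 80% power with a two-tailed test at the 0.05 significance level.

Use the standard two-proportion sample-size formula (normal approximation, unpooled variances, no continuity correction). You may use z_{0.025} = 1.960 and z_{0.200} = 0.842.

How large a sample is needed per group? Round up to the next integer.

n = (z_{α/2} + z_β)² · [p₁(1−p₁) + p₂(1−p₂)] / (p₁ − p₂)²
  = (1.960 + 0.842)² · (0.23·0.77 + 0.44·0.56) / (-0.21)²
  = (2.802)² · (0.1771 + 0.2464) / 0.0441
  = 7.8512 · 0.4235 / 0.0441
  = 75.40
Round up → n = 76 per group.

n = 76 per group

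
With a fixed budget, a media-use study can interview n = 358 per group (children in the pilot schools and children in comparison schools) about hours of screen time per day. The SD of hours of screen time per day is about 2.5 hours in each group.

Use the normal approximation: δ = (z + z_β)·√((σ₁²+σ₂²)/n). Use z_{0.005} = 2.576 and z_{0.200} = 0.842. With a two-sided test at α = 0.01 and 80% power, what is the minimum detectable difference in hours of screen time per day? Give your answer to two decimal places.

Minimum detectable difference ≈ 0.64 hours

δ = (z_{α/2} + z_β) · √((σ₁²+σ₂²)/n)
  = (2.576 + 0.842) · √(12.5/358)
  = 3.418 · √0.03492
  = 3.418 · 0.1869
  = 0.6387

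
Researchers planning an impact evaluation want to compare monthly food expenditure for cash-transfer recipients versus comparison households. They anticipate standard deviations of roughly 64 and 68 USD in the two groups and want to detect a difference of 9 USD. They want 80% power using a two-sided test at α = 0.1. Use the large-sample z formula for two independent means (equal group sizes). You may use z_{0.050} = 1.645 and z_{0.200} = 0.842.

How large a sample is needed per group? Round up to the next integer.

n = (z_{α/2} + z_β)² · (σ₁² + σ₂²) / δ²
  = (1.645 + 0.842)² · (64² + 68² = 8720) / 9²
  = 6.1852 · 8720 / 81
  = 665.86
Round up → n = 666 per group.

n = 666 per group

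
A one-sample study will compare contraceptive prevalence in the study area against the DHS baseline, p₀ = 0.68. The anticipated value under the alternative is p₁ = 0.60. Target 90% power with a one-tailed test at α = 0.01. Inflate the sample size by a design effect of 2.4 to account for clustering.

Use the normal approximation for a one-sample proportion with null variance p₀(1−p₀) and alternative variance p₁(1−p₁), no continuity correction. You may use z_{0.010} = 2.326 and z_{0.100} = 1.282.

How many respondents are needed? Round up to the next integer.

n = 1101

n = [z_α·√(p₀q₀) + z_β·√(p₁q₁)]² / (p₁ − p₀)²
  = [2.326·√(0.68·0.32) + 1.282·√(0.60·0.40)]² / (-0.08)²
  = [2.326·0.4665 + 1.282·0.4899]² / 0.0064
  = [1.7131]² / 0.0064
  = 458.53
Design effect: 2.4 × 458.53 = 1100.48.
Round up → n = 1101.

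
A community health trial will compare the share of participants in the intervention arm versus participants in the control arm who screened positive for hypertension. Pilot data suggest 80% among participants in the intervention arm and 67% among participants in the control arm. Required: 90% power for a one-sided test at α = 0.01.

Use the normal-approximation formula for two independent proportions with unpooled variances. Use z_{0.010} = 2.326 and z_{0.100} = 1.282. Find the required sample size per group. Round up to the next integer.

n = (z_α + z_β)² · [p₁(1−p₁) + p₂(1−p₂)] / (p₁ − p₂)²
  = (2.326 + 1.282)² · (0.80·0.20 + 0.67·0.33) / (0.13)²
  = (3.608)² · (0.1600 + 0.2211) / 0.0169
  = 13.0177 · 0.3811 / 0.0169
  = 293.55
Round up → n = 294 per group.

n = 294 per group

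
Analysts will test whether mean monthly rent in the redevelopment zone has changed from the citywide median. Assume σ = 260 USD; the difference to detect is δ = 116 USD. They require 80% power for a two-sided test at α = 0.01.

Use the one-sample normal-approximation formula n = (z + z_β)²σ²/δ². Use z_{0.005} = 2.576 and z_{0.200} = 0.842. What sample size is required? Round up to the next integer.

n = 59

n = (z_{α/2} + z_β)² · σ² / δ²
  = (2.576 + 0.842)² · 260² / 116²
  = 11.6827 · 67600 / 13456
  = 58.69
Round up → n = 59.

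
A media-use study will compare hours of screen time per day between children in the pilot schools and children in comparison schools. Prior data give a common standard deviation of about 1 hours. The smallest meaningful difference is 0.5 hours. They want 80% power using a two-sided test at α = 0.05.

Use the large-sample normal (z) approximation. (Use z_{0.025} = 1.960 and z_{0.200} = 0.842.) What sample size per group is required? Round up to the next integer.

n = (z_{α/2} + z_β)² · (σ₁² + σ₂²) / δ²
  = (1.960 + 0.842)² · (2·1² = 2) / 0.5²
  = 7.8512 · 2 / 0.25
  = 62.81
Round up → n = 63 per group.

n = 63 per group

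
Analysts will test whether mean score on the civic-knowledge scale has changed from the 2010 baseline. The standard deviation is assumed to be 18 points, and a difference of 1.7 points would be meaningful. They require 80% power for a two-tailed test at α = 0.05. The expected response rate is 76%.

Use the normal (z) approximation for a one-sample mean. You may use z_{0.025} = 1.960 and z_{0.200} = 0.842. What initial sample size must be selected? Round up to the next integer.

n = 1159

n = (z_{α/2} + z_β)² · σ² / δ²
  = (1.960 + 0.842)² · 18² / 1.7²
  = 7.8512 · 324 / 2.89
  = 880.20
Adjust for 76% response: 880.20 / 0.76 = 1158.16.
Round up → n = 1159.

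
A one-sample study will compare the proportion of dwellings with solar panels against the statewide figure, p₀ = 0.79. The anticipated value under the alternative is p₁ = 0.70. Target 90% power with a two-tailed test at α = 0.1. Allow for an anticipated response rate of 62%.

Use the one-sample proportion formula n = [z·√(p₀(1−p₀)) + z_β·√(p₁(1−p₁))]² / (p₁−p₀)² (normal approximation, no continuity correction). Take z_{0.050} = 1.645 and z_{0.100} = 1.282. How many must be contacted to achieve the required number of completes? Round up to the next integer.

n = [z_{α/2}·√(p₀q₀) + z_β·√(p₁q₁)]² / (p₁ − p₀)²
  = [1.645·√(0.79·0.21) + 1.282·√(0.70·0.30)]² / (-0.09)²
  = [1.645·0.4073 + 1.282·0.4583]² / 0.0081
  = [1.2575]² / 0.0081
  = 195.23
Adjust for 62% response: 195.23 / 0.62 = 314.88.
Round up → n = 315.

n = 315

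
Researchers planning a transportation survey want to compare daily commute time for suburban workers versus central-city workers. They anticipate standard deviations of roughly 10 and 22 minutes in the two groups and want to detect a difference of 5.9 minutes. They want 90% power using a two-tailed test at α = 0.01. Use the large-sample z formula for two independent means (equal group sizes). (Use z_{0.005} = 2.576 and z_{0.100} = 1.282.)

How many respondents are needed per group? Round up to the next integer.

n = 250 per group

n = (z_{α/2} + z_β)² · (σ₁² + σ₂²) / δ²
  = (2.576 + 1.282)² · (10² + 22² = 584) / 5.9²
  = 14.8842 · 584 / 34.81
  = 249.71
Round up → n = 250 per group.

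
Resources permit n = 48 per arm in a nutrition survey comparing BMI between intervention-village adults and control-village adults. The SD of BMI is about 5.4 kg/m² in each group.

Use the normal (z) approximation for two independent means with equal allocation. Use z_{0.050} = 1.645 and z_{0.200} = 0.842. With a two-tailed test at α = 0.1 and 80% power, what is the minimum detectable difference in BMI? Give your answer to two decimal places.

δ = (z_{α/2} + z_β) · √((σ₁²+σ₂²)/n)
  = (1.645 + 0.842) · √(58.32/48)
  = 2.487 · √1.215
  = 2.487 · 1.1023
  = 2.7413

Minimum detectable difference ≈ 2.74 kg/m²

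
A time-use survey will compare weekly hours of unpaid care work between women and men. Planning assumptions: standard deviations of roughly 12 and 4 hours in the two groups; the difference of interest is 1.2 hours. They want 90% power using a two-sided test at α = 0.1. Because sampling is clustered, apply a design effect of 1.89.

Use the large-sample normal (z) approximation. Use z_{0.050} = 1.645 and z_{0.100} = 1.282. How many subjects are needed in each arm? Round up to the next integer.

n = (z_{α/2} + z_β)² · (σ₁² + σ₂²) / δ²
  = (1.645 + 1.282)² · (12² + 4² = 160) / 1.2²
  = 8.5673 · 160 / 1.44
  = 951.93
Design effect: 1.89 × 951.93 = 1799.14.
Round up → n = 1800 per group.

n = 1800 per group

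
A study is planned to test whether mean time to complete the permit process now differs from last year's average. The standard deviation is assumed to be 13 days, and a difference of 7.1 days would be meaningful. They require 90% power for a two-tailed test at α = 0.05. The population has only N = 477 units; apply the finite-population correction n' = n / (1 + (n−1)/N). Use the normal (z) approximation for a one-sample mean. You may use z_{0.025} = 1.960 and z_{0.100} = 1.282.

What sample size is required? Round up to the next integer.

n = (z_{α/2} + z_β)² · σ² / δ²
  = (1.960 + 1.282)² · 13² / 7.1²
  = 10.5106 · 169 / 50.41
  = 35.24
Finite-population correction (N = 477): 35.24 / (1 + (35.24 − 1)/477) = 32.88.
Round up → n = 33.

n = 33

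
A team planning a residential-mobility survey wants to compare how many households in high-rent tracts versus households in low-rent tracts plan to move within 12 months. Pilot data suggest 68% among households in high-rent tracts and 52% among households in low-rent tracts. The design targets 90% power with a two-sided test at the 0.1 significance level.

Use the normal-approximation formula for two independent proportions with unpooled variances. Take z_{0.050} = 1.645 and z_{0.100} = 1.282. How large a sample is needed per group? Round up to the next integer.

n = 157 per group

n = (z_{α/2} + z_β)² · [p₁(1−p₁) + p₂(1−p₂)] / (p₁ − p₂)²
  = (1.645 + 1.282)² · (0.68·0.32 + 0.52·0.48) / (0.16)²
  = (2.927)² · (0.2176 + 0.2496) / 0.0256
  = 8.5673 · 0.4672 / 0.0256
  = 156.35
Round up → n = 157 per group.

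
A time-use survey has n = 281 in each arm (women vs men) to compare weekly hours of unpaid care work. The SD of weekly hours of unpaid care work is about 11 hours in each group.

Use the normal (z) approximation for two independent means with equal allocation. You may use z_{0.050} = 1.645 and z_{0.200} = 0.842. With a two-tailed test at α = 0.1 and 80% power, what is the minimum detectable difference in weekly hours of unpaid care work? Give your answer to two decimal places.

Minimum detectable difference ≈ 2.31 hours

δ = (z_{α/2} + z_β) · √((σ₁²+σ₂²)/n)
  = (1.645 + 0.842) · √(242/281)
  = 2.487 · √0.86121
  = 2.487 · 0.9280
  = 2.3080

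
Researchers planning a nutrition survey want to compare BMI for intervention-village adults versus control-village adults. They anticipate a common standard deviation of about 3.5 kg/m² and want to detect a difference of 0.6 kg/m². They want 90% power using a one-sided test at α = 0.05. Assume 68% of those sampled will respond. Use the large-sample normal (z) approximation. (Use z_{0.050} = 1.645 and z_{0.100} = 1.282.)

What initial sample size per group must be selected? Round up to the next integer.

n = (z_α + z_β)² · (σ₁² + σ₂²) / δ²
  = (1.645 + 1.282)² · (2·3.5² = 24.5) / 0.6²
  = 8.5673 · 24.5 / 0.36
  = 583.05
Adjust for 68% response: 583.05 / 0.68 = 857.43.
Round up → n = 858 per group.

n = 858 per group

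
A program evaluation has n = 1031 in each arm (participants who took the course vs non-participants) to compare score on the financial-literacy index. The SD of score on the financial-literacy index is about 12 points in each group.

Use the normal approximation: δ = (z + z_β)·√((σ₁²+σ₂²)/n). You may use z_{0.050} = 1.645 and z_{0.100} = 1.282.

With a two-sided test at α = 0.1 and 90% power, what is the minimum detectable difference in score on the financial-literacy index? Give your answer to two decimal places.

Minimum detectable difference ≈ 1.55 points

δ = (z_{α/2} + z_β) · √((σ₁²+σ₂²)/n)
  = (1.645 + 1.282) · √(288/1031)
  = 2.927 · √0.27934
  = 2.927 · 0.5285
  = 1.5470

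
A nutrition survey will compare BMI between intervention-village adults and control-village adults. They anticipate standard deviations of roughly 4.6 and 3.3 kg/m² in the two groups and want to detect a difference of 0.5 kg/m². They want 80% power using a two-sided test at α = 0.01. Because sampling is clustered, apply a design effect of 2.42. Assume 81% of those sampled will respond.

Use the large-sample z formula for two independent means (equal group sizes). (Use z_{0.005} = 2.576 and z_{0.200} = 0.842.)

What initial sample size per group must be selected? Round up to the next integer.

n = (z_{α/2} + z_β)² · (σ₁² + σ₂²) / δ²
  = (2.576 + 0.842)² · (4.6² + 3.3² = 32.05) / 0.5²
  = 11.6827 · 32.05 / 0.25
  = 1497.73
Design effect: 2.42 × 1497.73 = 3624.50.
Adjust for 81% response: 3624.50 / 0.81 = 4474.69.
Round up → n = 4475 per group.

n = 4475 per group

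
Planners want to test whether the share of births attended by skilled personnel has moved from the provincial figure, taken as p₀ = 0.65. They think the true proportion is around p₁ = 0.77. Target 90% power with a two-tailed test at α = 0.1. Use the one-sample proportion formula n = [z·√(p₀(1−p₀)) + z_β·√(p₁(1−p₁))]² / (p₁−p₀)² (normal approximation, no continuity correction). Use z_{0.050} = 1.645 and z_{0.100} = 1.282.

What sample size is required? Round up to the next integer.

n = 122

n = [z_{α/2}·√(p₀q₀) + z_β·√(p₁q₁)]² / (p₁ − p₀)²
  = [1.645·√(0.65·0.35) + 1.282·√(0.77·0.23)]² / (0.12)²
  = [1.645·0.4770 + 1.282·0.4208]² / 0.0144
  = [1.3241]² / 0.0144
  = 121.76
Round up → n = 122.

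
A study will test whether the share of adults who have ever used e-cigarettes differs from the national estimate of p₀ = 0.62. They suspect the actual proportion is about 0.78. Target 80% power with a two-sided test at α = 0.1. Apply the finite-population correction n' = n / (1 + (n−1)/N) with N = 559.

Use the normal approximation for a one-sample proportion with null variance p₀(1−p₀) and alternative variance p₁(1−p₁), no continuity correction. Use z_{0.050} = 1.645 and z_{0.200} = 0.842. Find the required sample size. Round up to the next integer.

n = [z_{α/2}·√(p₀q₀) + z_β·√(p₁q₁)]² / (p₁ − p₀)²
  = [1.645·√(0.62·0.38) + 0.842·√(0.78·0.22)]² / (0.16)²
  = [1.645·0.4854 + 0.842·0.4142]² / 0.0256
  = [1.1473]² / 0.0256
  = 51.41
Finite-population correction (N = 559): 51.41 / (1 + (51.41 − 1)/559) = 47.16.
Round up → n = 48.

n = 48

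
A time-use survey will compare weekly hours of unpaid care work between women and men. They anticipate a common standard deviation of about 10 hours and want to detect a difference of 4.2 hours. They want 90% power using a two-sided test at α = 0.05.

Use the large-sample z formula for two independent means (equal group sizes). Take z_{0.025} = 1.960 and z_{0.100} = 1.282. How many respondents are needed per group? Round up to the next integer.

n = 120 per group

n = (z_{α/2} + z_β)² · (σ₁² + σ₂²) / δ²
  = (1.960 + 1.282)² · (2·10² = 200) / 4.2²
  = 10.5106 · 200 / 17.64
  = 119.17
Round up → n = 120 per group.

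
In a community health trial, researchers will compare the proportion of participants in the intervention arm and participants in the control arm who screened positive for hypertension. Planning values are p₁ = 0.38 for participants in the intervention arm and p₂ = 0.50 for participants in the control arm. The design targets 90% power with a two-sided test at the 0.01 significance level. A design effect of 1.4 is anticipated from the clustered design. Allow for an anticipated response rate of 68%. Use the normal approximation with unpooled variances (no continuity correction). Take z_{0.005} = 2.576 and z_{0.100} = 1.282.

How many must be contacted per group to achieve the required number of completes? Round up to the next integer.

n = (z_{α/2} + z_β)² · [p₁(1−p₁) + p₂(1−p₂)] / (p₁ − p₂)²
  = (2.576 + 1.282)² · (0.38·0.62 + 0.50·0.50) / (-0.12)²
  = (3.858)² · (0.2356 + 0.2500) / 0.0144
  = 14.8842 · 0.4856 / 0.0144
  = 501.93
Design effect: 1.4 × 501.93 = 702.70.
Adjust for 68% response: 702.70 / 0.68 = 1033.38.
Round up → n = 1034 per group.

n = 1034 per group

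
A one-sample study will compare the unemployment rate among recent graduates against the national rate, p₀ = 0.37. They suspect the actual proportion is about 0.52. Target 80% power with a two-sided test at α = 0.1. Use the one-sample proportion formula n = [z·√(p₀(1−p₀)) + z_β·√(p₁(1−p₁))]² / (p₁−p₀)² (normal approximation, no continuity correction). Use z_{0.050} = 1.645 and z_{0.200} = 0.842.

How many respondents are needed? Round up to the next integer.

n = [z_{α/2}·√(p₀q₀) + z_β·√(p₁q₁)]² / (p₁ − p₀)²
  = [1.645·√(0.37·0.63) + 0.842·√(0.52·0.48)]² / (0.15)²
  = [1.645·0.4828 + 0.842·0.4996]² / 0.0225
  = [1.2149]² / 0.0225
  = 65.60
Round up → n = 66.

n = 66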